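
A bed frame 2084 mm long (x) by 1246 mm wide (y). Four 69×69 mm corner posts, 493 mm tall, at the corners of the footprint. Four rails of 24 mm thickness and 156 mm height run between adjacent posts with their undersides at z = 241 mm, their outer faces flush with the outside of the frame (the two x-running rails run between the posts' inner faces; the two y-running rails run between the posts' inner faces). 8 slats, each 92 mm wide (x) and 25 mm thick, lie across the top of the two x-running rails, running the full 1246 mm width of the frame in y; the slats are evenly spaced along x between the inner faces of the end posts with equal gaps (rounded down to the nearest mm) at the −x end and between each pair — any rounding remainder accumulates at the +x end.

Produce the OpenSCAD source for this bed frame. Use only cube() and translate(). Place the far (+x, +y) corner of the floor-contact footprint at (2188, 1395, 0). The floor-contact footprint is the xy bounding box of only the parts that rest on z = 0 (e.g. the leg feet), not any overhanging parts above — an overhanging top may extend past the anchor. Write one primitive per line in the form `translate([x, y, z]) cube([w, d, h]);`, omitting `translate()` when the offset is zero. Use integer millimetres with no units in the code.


translate([104, 149, 0]) cube([69, 69, 493]);
translate([104, 1326, 0]) cube([69, 69, 493]);
translate([2119, 149, 0]) cube([69, 69, 493]);
translate([2119, 1326, 0]) cube([69, 69, 493]);
translate([173, 149, 241]) cube([1946, 24, 156]);
translate([173, 1371, 241]) cube([1946, 24, 156]);
translate([104, 218, 241]) cube([24, 1108, 156]);
translate([2164, 218, 241]) cube([24, 1108, 156]);
translate([307, 149, 397]) cube([92, 1246, 25]);
translate([533, 149, 397]) cube([92, 1246, 25]);
translate([759, 149, 397]) cube([92, 1246, 25]);
translate([985, 149, 397]) cube([92, 1246, 25]);
translate([1211, 149, 397]) cube([92, 1246, 25]);
translate([1437, 149, 397]) cube([92, 1246, 25]);
translate([1663, 149, 397]) cube([92, 1246, 25]);
translate([1889, 149, 397]) cube([92, 1246, 25]);


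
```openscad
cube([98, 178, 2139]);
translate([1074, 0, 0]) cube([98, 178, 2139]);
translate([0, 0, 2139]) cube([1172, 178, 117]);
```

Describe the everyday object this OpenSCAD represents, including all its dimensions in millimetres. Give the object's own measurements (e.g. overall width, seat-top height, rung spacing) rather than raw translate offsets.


A door frame. The clear opening is 976 mm wide and 2139 mm high. Two 98 mm wide jambs, 178 mm deep, stand either side of the opening from the floor to the top of the opening. A 117 mm thick head sits across the top of both jambs, spanning the full outside width of the frame.


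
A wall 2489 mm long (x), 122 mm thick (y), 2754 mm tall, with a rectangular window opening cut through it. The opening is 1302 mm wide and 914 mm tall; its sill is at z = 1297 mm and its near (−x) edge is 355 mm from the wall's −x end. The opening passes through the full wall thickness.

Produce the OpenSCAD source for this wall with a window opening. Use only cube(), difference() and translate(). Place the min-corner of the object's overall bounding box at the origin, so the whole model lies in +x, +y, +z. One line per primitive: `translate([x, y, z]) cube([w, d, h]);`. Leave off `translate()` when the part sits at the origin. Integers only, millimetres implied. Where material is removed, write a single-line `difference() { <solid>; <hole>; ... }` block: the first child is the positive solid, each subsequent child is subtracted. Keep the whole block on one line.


difference() { cube([2489, 122, 2754]); translate([355, 0, 1297]) cube([1302, 122, 914]); }


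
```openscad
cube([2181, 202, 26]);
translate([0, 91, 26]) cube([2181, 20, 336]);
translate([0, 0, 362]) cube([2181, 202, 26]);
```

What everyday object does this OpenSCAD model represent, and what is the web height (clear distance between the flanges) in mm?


An I-beam. The web height is 336 mm.

Two wide flanges with a thin centred web — an I-beam. Overall 388 mm minus two 26 mm flanges gives a web of 388 − 2·26 = 336 mm.


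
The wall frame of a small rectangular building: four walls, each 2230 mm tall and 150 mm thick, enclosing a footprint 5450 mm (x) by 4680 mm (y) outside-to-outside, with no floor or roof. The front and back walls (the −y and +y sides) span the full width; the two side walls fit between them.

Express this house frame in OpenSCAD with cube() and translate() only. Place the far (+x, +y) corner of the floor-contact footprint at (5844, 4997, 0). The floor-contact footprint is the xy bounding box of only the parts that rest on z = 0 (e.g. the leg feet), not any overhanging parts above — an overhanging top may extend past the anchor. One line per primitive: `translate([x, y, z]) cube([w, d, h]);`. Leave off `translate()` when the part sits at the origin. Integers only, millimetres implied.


translate([394, 317, 0]) cube([5450, 150, 2230]);
translate([394, 4847, 0]) cube([5450, 150, 2230]);
translate([394, 467, 0]) cube([150, 4380, 2230]);
translate([5694, 467, 0]) cube([150, 4380, 2230]);


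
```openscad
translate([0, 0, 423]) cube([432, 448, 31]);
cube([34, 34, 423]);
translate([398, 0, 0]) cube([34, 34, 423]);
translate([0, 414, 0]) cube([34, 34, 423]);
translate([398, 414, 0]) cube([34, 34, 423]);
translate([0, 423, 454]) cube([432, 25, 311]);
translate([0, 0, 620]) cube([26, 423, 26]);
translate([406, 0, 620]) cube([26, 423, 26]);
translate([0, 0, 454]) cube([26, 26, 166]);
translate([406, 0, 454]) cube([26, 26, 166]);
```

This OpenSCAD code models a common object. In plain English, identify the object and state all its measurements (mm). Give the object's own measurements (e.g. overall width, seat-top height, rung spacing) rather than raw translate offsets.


A chair. The seat is a 432×448×31 mm slab with its top at z = 454 mm, on four 34×34 mm corner legs (flush with the seat edges, standing on z = 0). A flat backrest 25 mm thick, 311 mm tall, spans the full seat width and rises from the seat top along its +y edge, rear face flush with the rear of the seat. Two armrests of 26×26 mm section run along each side from the seat's front edge to the front of the backrest, top faces 192 mm above the seat top and outer faces flush with the seat's x-edges; a 26×26 mm post under the front of each armrest stands on the seat at the front corner.


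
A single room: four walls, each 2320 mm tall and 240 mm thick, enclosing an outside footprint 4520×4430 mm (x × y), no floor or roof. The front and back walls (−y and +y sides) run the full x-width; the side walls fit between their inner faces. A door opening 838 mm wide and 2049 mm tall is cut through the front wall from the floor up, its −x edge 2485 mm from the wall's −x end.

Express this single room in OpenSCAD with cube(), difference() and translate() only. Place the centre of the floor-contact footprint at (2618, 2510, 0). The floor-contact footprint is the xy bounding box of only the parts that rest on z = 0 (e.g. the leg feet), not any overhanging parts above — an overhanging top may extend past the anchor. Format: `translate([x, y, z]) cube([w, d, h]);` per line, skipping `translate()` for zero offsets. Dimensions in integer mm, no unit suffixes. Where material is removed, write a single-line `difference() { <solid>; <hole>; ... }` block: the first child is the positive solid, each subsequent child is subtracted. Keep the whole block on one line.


difference() { translate([358, 295, 0]) cube([4520, 240, 2320]); translate([2843, 295, 0]) cube([838, 240, 2049]); }
translate([358, 4485, 0]) cube([4520, 240, 2320]);
translate([358, 535, 0]) cube([240, 3950, 2320]);
translate([4638, 535, 0]) cube([240, 3950, 2320]);


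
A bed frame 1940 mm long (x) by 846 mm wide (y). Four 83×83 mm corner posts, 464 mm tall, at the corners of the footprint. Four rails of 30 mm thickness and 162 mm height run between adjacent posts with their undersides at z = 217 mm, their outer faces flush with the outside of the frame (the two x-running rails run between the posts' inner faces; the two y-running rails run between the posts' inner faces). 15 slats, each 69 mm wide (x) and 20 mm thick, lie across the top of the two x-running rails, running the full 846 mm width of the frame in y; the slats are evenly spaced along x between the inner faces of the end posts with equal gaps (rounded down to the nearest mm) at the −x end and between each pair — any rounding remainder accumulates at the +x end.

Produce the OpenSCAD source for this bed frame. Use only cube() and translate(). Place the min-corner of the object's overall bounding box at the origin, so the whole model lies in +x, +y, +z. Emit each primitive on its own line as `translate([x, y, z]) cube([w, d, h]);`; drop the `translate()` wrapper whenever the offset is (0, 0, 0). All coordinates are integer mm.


cube([83, 83, 464]);
translate([0, 763, 0]) cube([83, 83, 464]);
translate([1857, 0, 0]) cube([83, 83, 464]);
translate([1857, 763, 0]) cube([83, 83, 464]);
translate([83, 0, 217]) cube([1774, 30, 162]);
translate([83, 816, 217]) cube([1774, 30, 162]);
translate([0, 83, 217]) cube([30, 680, 162]);
translate([1910, 83, 217]) cube([30, 680, 162]);
translate([129, 0, 379]) cube([69, 846, 20]);
translate([244, 0, 379]) cube([69, 846, 20]);
translate([359, 0, 379]) cube([69, 846, 20]);
translate([474, 0, 379]) cube([69, 846, 20]);
translate([589, 0, 379]) cube([69, 846, 20]);
translate([704, 0, 379]) cube([69, 846, 20]);
translate([819, 0, 379]) cube([69, 846, 20]);
translate([934, 0, 379]) cube([69, 846, 20]);
translate([1049, 0, 379]) cube([69, 846, 20]);
translate([1164, 0, 379]) cube([69, 846, 20]);
translate([1279, 0, 379]) cube([69, 846, 20]);
translate([1394, 0, 379]) cube([69, 846, 20]);
translate([1509, 0, 379]) cube([69, 846, 20]);
translate([1624, 0, 379]) cube([69, 846, 20]);
translate([1739, 0, 379]) cube([69, 846, 20]);


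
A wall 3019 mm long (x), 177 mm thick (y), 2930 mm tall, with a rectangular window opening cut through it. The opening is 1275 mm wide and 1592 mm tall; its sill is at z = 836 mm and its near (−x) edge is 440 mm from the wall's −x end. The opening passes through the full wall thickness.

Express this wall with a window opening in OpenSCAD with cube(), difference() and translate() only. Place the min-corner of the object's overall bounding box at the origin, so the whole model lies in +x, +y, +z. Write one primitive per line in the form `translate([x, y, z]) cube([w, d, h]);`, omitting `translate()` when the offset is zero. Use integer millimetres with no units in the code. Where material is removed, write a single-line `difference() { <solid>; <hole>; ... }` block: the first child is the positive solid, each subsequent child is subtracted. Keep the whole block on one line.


difference() { cube([3019, 177, 2930]); translate([440, 0, 836]) cube([1275, 177, 1592]); }


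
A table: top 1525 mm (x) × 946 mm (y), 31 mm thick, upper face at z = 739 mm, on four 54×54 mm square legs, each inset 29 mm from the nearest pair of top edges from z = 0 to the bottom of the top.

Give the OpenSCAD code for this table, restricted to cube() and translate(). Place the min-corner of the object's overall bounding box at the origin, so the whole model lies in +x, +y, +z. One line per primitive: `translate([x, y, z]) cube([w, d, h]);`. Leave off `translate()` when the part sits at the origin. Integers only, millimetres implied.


// leg_h = 739 - 31 = 708
translate([0, 0, 708]) cube([1525, 946, 31]);
translate([29, 29, 0]) cube([54, 54, 708]);
translate([1442, 29, 0]) cube([54, 54, 708]);
translate([29, 863, 0]) cube([54, 54, 708]);
translate([1442, 863, 0]) cube([54, 54, 708]);


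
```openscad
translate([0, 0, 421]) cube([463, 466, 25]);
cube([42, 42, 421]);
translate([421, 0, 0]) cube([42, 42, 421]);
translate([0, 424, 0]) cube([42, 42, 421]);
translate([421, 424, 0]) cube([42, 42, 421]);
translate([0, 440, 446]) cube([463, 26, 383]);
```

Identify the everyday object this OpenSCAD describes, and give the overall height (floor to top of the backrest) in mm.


A chair. The overall height is 829 mm.

A slab on four corner posts with a tall panel at the back — a chair. The seat slab sits at z = 421 with thickness 25, and the 383 mm backrest starts at the seat top, so the overall height is 421 + 25 + 383 = 829 mm.


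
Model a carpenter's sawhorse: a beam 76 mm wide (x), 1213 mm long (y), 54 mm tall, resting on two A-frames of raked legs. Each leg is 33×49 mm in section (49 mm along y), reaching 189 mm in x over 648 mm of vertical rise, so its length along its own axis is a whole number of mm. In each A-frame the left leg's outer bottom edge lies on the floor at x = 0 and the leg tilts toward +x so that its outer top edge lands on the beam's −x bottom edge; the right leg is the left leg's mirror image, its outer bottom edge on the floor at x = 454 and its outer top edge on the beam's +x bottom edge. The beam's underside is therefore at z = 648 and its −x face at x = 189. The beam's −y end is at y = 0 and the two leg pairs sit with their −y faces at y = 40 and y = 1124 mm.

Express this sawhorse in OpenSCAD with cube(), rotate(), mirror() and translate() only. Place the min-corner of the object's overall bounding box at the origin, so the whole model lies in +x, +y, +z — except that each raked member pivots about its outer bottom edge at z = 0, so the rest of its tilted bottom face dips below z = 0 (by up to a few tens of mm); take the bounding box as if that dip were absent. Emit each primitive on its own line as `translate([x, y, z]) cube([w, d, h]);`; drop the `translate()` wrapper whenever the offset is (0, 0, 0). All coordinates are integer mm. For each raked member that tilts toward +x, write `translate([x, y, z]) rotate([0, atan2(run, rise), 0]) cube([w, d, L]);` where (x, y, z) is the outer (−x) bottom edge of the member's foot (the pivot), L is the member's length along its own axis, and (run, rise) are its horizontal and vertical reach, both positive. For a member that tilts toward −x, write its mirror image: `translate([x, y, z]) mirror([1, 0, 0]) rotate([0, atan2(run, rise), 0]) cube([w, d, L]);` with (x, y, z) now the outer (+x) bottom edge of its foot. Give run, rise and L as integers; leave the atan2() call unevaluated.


// leg length = √(189² + 648²) = 675
// right-leg outer foot x = 2·189 + 76 = 454
// beam min-corner = (189, 0, 648)
translate([189, 0, 648]) cube([76, 1213, 54]);
translate([0, 40, 0]) rotate([0, atan2(189, 648), 0]) cube([33, 49, 675]);
translate([454, 40, 0]) mirror([1, 0, 0]) rotate([0, atan2(189, 648), 0]) cube([33, 49, 675]);
translate([0, 1124, 0]) rotate([0, atan2(189, 648), 0]) cube([33, 49, 675]);
translate([454, 1124, 0]) mirror([1, 0, 0]) rotate([0, atan2(189, 648), 0]) cube([33, 49, 675]);


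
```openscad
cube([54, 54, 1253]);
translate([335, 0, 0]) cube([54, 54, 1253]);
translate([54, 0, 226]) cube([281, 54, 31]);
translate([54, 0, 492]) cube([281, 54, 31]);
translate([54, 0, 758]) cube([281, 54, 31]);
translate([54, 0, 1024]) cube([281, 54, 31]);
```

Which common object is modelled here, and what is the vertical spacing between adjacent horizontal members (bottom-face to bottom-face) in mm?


A ladder. The rung spacing is 266 mm.

Two tall 54×54 posts with 4 short bars between them — a ladder. Adjacent rungs sit at z = 226 and z = 492, so the spacing is 492 − 226 = 266 mm.


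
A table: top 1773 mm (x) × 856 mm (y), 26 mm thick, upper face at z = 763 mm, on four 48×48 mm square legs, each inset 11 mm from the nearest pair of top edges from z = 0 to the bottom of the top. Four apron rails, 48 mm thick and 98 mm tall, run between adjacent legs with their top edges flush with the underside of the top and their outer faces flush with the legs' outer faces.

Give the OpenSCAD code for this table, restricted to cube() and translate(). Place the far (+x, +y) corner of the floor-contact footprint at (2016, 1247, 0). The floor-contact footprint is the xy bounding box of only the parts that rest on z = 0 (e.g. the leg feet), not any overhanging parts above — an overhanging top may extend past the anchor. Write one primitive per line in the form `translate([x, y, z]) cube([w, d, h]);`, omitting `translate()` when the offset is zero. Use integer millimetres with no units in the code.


translate([254, 402, 737]) cube([1773, 856, 26]);
translate([265, 413, 0]) cube([48, 48, 737]);
translate([1968, 413, 0]) cube([48, 48, 737]);
translate([265, 1199, 0]) cube([48, 48, 737]);
translate([1968, 1199, 0]) cube([48, 48, 737]);
translate([313, 413, 639]) cube([1655, 48, 98]);
translate([313, 1199, 639]) cube([1655, 48, 98]);
translate([265, 461, 639]) cube([48, 738, 98]);
translate([1968, 461, 639]) cube([48, 738, 98]);


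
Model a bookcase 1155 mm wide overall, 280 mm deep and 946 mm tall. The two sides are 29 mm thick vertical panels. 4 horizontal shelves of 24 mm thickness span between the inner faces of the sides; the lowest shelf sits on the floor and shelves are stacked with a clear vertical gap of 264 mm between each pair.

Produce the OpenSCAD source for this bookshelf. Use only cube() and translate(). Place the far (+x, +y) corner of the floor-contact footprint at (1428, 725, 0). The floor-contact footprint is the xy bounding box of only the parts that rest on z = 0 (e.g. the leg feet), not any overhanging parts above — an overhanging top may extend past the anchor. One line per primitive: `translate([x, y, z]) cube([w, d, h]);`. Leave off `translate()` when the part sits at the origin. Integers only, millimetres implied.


translate([273, 445, 0]) cube([29, 280, 946]);
translate([1399, 445, 0]) cube([29, 280, 946]);
translate([302, 445, 0]) cube([1097, 280, 24]);
translate([302, 445, 288]) cube([1097, 280, 24]);
translate([302, 445, 576]) cube([1097, 280, 24]);
translate([302, 445, 864]) cube([1097, 280, 24]);


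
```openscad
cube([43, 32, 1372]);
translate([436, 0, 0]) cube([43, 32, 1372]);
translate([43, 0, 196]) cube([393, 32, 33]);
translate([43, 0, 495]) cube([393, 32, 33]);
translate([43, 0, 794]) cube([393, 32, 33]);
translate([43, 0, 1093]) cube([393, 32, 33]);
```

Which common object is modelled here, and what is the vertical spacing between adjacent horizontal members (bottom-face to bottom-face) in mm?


A ladder. The rung spacing is 299 mm.

Two tall 43×32 posts with 4 short bars between them — a ladder. Adjacent rungs sit at z = 196 and z = 495, so the spacing is 495 − 196 = 299 mm.


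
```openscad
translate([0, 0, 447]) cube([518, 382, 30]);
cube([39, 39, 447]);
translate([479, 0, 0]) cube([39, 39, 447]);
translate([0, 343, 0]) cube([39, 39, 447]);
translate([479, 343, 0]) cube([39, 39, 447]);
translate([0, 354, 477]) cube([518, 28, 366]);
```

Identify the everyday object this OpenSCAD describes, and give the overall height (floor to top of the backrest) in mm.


A chair. The overall height is 843 mm.

A slab on four corner posts with a tall panel at the back — a chair. The seat slab sits at z = 447 with thickness 30, and the 366 mm backrest starts at the seat top, so the overall height is 447 + 30 + 366 = 843 mm.


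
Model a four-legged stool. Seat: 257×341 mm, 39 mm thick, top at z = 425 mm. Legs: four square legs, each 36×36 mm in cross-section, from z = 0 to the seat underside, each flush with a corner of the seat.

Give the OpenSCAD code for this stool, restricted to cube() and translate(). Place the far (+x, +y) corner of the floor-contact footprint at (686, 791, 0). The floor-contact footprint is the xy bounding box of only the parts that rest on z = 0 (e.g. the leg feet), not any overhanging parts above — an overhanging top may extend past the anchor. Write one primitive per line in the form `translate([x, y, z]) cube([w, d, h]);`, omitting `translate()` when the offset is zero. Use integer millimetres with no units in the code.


translate([429, 450, 386]) cube([257, 341, 39]);
translate([429, 450, 0]) cube([36, 36, 386]);
translate([650, 450, 0]) cube([36, 36, 386]);
translate([429, 755, 0]) cube([36, 36, 386]);
translate([650, 755, 0]) cube([36, 36, 386]);


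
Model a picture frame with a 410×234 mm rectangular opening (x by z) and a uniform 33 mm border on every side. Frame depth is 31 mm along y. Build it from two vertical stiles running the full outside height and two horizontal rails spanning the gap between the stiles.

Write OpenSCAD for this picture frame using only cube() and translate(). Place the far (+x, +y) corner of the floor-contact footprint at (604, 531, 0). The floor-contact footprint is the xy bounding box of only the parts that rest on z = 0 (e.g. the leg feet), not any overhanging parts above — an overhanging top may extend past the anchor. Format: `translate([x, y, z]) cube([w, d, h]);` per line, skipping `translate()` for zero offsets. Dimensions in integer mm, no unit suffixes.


translate([128, 500, 0]) cube([33, 31, 300]);
translate([571, 500, 0]) cube([33, 31, 300]);
translate([161, 500, 0]) cube([410, 31, 33]);
translate([161, 500, 267]) cube([410, 31, 33]);


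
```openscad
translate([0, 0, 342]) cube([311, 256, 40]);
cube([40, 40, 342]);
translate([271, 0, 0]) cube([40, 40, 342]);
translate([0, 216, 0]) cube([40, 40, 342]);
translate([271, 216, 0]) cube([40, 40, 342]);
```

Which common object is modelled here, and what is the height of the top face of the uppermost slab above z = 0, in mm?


A stool. The seat height is 382 mm.

A 311×256×40 slab at z = 342 on four corner posts — a stool. The seat top is 342 + 40 = 382 mm.


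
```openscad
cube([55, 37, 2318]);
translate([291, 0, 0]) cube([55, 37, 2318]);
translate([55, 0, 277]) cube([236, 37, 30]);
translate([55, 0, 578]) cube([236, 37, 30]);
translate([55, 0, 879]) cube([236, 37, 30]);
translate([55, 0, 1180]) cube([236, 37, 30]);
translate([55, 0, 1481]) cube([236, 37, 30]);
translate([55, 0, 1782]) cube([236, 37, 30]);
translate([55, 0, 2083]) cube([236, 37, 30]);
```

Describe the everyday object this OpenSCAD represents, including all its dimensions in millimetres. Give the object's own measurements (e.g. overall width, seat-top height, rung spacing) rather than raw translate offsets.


A straight ladder. Two 55×37 mm vertical rails, 2318 mm tall, stand 346 mm apart (outside-to-outside) with their front faces coplanar on the −y side. 7 rungs, each 37 mm deep and 30 mm tall, span between the inner faces of the rails, front faces flush with the rails. The lowest rung's underside is at z = 277 mm and rungs are spaced 301 mm apart (underside to underside).


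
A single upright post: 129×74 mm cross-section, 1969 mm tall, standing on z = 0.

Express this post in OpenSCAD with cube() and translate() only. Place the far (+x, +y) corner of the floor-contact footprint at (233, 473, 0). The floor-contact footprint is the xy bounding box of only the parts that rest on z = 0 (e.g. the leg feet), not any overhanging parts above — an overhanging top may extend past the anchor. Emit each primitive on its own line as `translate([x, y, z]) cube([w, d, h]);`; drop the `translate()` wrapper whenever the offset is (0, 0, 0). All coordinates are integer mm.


translate([104, 399, 0]) cube([129, 74, 1969]);


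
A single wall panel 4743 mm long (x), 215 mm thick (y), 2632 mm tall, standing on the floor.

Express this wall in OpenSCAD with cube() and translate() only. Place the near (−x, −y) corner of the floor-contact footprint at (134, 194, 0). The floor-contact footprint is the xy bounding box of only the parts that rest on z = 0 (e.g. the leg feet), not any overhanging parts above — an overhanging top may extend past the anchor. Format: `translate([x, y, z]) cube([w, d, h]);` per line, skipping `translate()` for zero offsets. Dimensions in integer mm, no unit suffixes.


translate([134, 194, 0]) cube([4743, 215, 2632]);


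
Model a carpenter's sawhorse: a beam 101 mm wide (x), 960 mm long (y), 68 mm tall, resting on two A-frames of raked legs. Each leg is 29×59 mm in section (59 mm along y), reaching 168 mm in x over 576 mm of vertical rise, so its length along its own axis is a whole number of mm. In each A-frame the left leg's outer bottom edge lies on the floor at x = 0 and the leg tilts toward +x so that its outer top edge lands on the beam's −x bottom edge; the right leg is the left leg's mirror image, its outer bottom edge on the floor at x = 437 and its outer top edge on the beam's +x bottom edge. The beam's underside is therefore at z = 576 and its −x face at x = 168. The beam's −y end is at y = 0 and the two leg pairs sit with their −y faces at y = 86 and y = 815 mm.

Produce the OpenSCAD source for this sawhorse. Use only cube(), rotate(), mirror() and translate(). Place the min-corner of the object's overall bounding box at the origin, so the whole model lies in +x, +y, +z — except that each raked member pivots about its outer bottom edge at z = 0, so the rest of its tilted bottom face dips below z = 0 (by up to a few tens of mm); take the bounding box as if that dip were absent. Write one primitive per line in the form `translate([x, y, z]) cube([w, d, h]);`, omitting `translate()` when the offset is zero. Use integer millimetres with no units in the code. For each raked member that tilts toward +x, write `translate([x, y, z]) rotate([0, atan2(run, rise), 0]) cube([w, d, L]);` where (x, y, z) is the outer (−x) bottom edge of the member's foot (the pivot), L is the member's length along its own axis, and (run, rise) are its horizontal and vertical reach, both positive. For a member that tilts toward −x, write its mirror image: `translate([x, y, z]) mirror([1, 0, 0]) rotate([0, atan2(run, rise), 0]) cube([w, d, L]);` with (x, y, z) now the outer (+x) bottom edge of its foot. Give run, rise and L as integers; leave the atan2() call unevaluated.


translate([168, 0, 576]) cube([101, 960, 68]);
translate([0, 86, 0]) rotate([0, atan2(168, 576), 0]) cube([29, 59, 600]);
translate([437, 86, 0]) mirror([1, 0, 0]) rotate([0, atan2(168, 576), 0]) cube([29, 59, 600]);
translate([0, 815, 0]) rotate([0, atan2(168, 576), 0]) cube([29, 59, 600]);
translate([437, 815, 0]) mirror([1, 0, 0]) rotate([0, atan2(168, 576), 0]) cube([29, 59, 600]);


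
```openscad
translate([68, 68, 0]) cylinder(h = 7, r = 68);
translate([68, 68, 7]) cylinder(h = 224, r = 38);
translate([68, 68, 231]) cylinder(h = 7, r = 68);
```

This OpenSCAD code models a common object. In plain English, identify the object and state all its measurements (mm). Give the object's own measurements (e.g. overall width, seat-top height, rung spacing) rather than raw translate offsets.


A spool: two coaxial disc flanges of radius 68 mm and thickness 7 mm, joined by a core cylinder of radius 38 mm and height 224 mm. The lower flange rests on z = 0 and the three cylinders share a vertical axis.


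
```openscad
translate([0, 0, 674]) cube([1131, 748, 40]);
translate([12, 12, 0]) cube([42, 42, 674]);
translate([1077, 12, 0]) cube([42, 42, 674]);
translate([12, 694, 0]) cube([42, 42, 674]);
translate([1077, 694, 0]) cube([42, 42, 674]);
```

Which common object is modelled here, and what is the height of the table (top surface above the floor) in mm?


A table. The table height is 714 mm.

A 1131×748×40 slab sits at z = 674 on four 42 mm square posts — a table. The top surface is at 674 + 40 = 714 mm.


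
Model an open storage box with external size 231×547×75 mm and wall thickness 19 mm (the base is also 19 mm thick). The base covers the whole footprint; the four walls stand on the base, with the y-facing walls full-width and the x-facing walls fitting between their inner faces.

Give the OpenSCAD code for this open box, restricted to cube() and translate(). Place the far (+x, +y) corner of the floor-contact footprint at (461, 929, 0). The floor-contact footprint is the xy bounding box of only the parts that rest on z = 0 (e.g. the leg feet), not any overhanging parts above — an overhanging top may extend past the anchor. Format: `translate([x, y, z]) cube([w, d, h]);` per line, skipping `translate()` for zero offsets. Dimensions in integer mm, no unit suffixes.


translate([230, 382, 0]) cube([231, 547, 19]);
translate([230, 382, 19]) cube([231, 19, 56]);
translate([230, 910, 19]) cube([231, 19, 56]);
translate([230, 401, 19]) cube([19, 509, 56]);
translate([442, 401, 19]) cube([19, 509, 56]);


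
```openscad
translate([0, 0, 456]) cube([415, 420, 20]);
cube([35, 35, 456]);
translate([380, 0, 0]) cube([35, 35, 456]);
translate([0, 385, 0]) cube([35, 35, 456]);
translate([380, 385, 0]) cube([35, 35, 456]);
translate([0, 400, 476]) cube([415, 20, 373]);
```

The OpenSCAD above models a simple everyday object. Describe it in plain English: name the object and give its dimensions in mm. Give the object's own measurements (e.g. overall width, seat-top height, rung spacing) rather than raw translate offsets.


A chair. The seat is a 415×420×20 mm slab with its top at z = 476 mm, on four 35×35 mm corner legs (flush with the seat edges, standing on z = 0). A flat backrest 20 mm thick, 373 mm tall, spans the full seat width and rises from the seat top along its +y edge, rear face flush with the rear of the seat.


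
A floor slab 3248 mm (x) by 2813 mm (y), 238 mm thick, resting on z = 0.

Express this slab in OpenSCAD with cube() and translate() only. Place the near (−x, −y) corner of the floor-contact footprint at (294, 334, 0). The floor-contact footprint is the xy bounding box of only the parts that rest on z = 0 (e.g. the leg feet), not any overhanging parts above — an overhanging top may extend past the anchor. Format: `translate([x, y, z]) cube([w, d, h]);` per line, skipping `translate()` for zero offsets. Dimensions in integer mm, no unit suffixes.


translate([294, 334, 0]) cube([3248, 2813, 238]);


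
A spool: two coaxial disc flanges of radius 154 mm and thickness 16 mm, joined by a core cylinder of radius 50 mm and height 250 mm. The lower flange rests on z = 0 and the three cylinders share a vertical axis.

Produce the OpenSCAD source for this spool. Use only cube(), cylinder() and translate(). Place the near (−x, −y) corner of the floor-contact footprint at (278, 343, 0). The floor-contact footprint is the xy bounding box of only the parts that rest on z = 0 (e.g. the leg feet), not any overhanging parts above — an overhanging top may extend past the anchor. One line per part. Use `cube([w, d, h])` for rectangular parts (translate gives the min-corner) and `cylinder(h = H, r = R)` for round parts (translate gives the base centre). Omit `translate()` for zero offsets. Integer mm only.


translate([432, 497, 0]) cylinder(h = 16, r = 154);
translate([432, 497, 16]) cylinder(h = 250, r = 50);
translate([432, 497, 266]) cylinder(h = 16, r = 154);


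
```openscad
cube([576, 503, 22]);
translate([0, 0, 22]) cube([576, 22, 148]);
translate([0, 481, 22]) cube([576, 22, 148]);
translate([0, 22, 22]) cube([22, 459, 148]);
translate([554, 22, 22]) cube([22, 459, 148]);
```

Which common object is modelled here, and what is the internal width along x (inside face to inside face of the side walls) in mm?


An open box. The internal width is 532 mm.

A 576×503 base slab with four walls standing on it — an open box. The base is 576 mm wide and the walls are 22 mm thick, so the internal width is 576 − 2 × 22 = 532 mm.


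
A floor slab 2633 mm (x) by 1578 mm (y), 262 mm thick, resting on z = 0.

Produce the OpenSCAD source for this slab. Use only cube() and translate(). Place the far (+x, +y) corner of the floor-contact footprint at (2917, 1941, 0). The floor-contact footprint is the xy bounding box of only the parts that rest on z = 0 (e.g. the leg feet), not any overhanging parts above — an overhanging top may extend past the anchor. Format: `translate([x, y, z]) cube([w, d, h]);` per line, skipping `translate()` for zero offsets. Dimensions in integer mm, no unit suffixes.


translate([284, 363, 0]) cube([2633, 1578, 262]);


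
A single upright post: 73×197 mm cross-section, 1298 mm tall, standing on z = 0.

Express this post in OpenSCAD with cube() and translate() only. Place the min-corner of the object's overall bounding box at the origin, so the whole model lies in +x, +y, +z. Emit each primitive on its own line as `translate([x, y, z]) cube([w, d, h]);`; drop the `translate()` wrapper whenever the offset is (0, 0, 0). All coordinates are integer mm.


cube([73, 197, 1298]);


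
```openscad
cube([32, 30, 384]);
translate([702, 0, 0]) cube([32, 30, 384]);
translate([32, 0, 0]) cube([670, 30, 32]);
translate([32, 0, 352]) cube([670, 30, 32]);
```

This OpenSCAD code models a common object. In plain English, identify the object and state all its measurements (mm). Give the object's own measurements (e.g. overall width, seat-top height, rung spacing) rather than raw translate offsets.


A rectangular picture frame lying in the x–z plane (depth along y). The opening is 670 mm wide (x) by 320 mm tall (z), surrounded by a border 32 mm wide on all four sides. The frame is 30 mm deep and is made of two full-height vertical stiles with two horizontal rails fitted between them.


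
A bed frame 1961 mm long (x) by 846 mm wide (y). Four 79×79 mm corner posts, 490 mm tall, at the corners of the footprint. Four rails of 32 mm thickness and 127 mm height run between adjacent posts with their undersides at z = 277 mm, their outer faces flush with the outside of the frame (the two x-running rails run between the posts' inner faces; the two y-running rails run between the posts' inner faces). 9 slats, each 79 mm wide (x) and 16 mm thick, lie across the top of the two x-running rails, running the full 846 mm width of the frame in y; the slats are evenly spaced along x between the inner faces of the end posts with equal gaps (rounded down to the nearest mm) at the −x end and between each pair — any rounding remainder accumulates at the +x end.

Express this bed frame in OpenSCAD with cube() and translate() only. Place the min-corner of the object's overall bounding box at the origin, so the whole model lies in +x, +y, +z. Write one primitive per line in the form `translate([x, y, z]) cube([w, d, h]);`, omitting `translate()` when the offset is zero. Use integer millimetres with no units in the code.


// slat z = rail_z + rail_h = 277 + 127 = 404
// slat gap = ⌊(1803 − 9·79) / 10⌋ = 109
cube([79, 79, 490]);
translate([0, 767, 0]) cube([79, 79, 490]);
translate([1882, 0, 0]) cube([79, 79, 490]);
translate([1882, 767, 0]) cube([79, 79, 490]);
translate([79, 0, 277]) cube([1803, 32, 127]);
translate([79, 814, 277]) cube([1803, 32, 127]);
translate([0, 79, 277]) cube([32, 688, 127]);
translate([1929, 79, 277]) cube([32, 688, 127]);
translate([188, 0, 404]) cube([79, 846, 16]);
translate([376, 0, 404]) cube([79, 846, 16]);
translate([564, 0, 404]) cube([79, 846, 16]);
translate([752, 0, 404]) cube([79, 846, 16]);
translate([940, 0, 404]) cube([79, 846, 16]);
translate([1128, 0, 404]) cube([79, 846, 16]);
translate([1316, 0, 404]) cube([79, 846, 16]);
translate([1504, 0, 404]) cube([79, 846, 16]);
translate([1692, 0, 404]) cube([79, 846, 16]);


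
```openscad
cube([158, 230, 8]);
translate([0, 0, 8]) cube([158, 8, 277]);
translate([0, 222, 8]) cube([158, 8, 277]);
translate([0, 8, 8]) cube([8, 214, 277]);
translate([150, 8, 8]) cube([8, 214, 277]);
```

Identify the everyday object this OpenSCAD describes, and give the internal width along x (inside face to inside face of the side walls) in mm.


An open box. The internal width is 142 mm.

A 158×230 base slab with four walls standing on it — an open box. The base is 158 mm wide and the walls are 8 mm thick, so the internal width is 158 − 2 × 8 = 142 mm.


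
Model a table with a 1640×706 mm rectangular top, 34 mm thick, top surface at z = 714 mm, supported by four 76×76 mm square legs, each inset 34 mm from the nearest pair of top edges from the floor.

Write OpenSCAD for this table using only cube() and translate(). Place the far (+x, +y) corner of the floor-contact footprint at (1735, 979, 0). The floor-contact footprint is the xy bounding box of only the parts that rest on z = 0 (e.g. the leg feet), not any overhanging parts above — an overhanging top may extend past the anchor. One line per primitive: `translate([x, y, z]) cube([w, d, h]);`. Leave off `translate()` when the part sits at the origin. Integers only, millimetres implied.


translate([129, 307, 680]) cube([1640, 706, 34]);
translate([163, 341, 0]) cube([76, 76, 680]);
translate([1659, 341, 0]) cube([76, 76, 680]);
translate([163, 903, 0]) cube([76, 76, 680]);
translate([1659, 903, 0]) cube([76, 76, 680]);


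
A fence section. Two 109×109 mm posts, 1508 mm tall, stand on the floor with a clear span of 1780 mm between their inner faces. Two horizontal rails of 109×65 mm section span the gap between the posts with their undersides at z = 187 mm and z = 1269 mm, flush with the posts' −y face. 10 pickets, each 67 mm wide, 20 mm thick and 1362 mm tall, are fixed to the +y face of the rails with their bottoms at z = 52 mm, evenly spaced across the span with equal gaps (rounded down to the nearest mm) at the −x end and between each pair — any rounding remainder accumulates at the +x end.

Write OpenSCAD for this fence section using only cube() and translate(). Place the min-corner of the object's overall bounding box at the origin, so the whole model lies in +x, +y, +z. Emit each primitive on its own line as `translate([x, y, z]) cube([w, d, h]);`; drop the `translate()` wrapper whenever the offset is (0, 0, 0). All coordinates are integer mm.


cube([109, 109, 1508]);
translate([1889, 0, 0]) cube([109, 109, 1508]);
translate([109, 0, 187]) cube([1780, 109, 65]);
translate([109, 0, 1269]) cube([1780, 109, 65]);
translate([209, 109, 52]) cube([67, 20, 1362]);
translate([376, 109, 52]) cube([67, 20, 1362]);
translate([543, 109, 52]) cube([67, 20, 1362]);
translate([710, 109, 52]) cube([67, 20, 1362]);
translate([877, 109, 52]) cube([67, 20, 1362]);
translate([1044, 109, 52]) cube([67, 20, 1362]);
translate([1211, 109, 52]) cube([67, 20, 1362]);
translate([1378, 109, 52]) cube([67, 20, 1362]);
translate([1545, 109, 52]) cube([67, 20, 1362]);
translate([1712, 109, 52]) cube([67, 20, 1362]);


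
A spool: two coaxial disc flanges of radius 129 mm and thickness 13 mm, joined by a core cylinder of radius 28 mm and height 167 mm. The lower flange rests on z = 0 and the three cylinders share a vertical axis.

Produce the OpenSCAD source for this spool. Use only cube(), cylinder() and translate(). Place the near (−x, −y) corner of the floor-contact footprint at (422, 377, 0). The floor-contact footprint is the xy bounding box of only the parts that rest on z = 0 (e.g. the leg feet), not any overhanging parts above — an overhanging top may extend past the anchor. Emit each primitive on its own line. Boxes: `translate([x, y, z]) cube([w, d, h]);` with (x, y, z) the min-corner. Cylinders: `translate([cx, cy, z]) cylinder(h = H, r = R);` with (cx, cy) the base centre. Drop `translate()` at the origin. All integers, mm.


translate([551, 506, 0]) cylinder(h = 13, r = 129);
translate([551, 506, 13]) cylinder(h = 167, r = 28);
translate([551, 506, 180]) cylinder(h = 13, r = 129);


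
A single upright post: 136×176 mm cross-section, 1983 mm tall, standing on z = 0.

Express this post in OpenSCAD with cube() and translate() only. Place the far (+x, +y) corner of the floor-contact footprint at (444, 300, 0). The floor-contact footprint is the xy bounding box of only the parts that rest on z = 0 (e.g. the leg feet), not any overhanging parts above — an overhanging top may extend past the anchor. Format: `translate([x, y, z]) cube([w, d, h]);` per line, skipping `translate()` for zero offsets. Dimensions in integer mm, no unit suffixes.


translate([308, 124, 0]) cube([136, 176, 1983]);


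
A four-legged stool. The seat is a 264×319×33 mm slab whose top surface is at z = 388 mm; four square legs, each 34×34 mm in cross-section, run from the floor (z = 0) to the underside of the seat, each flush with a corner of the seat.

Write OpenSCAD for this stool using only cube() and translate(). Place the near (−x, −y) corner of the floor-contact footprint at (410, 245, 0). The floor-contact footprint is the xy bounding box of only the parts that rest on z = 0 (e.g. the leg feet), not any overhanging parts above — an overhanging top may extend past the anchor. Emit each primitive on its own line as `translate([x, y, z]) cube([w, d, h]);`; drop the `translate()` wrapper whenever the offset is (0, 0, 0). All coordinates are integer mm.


// leg_h = 388 - 33 = 355
translate([410, 245, 355]) cube([264, 319, 33]);
translate([410, 245, 0]) cube([34, 34, 355]);
translate([640, 245, 0]) cube([34, 34, 355]);
translate([410, 530, 0]) cube([34, 34, 355]);
translate([640, 530, 0]) cube([34, 34, 355]);
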